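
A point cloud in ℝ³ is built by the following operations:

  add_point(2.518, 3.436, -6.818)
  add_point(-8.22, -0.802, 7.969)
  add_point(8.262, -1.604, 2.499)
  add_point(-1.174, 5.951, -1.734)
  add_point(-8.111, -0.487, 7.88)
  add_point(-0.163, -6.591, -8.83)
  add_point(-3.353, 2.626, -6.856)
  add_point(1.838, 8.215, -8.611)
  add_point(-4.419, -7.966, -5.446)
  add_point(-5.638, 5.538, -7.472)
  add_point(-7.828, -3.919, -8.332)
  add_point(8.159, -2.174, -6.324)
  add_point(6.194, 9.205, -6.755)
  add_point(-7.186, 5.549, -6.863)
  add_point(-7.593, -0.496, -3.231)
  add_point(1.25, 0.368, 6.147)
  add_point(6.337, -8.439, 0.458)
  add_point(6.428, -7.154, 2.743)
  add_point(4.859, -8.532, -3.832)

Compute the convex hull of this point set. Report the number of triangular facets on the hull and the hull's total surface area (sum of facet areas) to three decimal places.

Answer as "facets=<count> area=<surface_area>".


facets=28 area=937.825

Points on the hull: [1, 2, 3, 4, 5, 7, 8, 9, 10, 11, 12, 13, 15, 16, 17, 18] (16 of 19).

Triangle areas on the boundary:
  f1: (p15, p12, p2) → 58.5588
  f2: (p3, p13, p12) → 36.2161
  f3: (p7, p13, p12) → 12.7017
  f4: (p8, p16, p1) → 94.6436
  f5: (p17, p15, p1) → 41.2515
  f6: (p17, p16, p1) → 19.9346
  f7: (p17, p15, p2) → 23.7882
  f8: (p17, p16, p2) → 6.8930
  f9: (p11, p7, p12) → 27.9324
  f10: (p11, p7, p5) → 59.9962
  f11: (p11, p12, p2) → 51.0716
  f12: (p11, p16, p2) → 30.7379
  f13: (p4, p15, p12) → 68.5028
  f14: (p4, p3, p12) → 21.8837
  f15: (p4, p15, p1) → 1.4824
  f16: (p4, p13, p1) → 2.1980
  f17: (p4, p3, p13) → 53.3156
  f18: (p10, p7, p5) → 59.5292
  f19: (p10, p8, p5) → 16.8972
  f20: (p10, p13, p1) → 75.1370
  f21: (p10, p8, p1) → 47.2140
  f22: (p18, p8, p5) → 20.5815
  f23: (p18, p8, p16) → 18.7722
  f24: (p18, p11, p5) → 27.5538
  f25: (p18, p11, p16) → 17.0115
  f26: (p9, p7, p13) → 2.6619
  f27: (p9, p10, p13) → 7.9872
  f28: (p9, p10, p7) → 33.3711
Σ area = 937.825

Check V−E+F: 16 − 42 + 28 = 2.


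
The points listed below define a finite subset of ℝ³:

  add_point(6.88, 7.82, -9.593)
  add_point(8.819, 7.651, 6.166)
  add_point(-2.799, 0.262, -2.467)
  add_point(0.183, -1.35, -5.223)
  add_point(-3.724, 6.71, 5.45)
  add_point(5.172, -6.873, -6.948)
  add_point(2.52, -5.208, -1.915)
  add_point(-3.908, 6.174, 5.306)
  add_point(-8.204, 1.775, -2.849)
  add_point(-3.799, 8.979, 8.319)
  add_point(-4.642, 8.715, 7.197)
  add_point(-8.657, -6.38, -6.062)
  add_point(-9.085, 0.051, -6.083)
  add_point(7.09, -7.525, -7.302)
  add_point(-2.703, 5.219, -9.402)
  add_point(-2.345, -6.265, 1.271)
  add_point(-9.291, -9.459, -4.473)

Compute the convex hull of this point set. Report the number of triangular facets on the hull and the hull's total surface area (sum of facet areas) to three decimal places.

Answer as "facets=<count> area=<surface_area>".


facets=18 area=1060.839

Extreme-point indices: [0, 1, 8, 9, 10, 11, 12, 13, 14, 15, 16] — 11 of 17 on the boundary.

Triangle areas on the boundary:
  f1: (p0, p9, p1) → 102.0678
  f2: (p13, p0, p1) → 121.6297
  f3: (p15, p9, p16) → 70.2358
  f4: (p15, p9, p1) → 105.0847
  f5: (p15, p13, p16) → 60.9414
  f6: (p15, p13, p1) → 116.2581
  f7: (p8, p12, p16) → 17.2702
  f8: (p14, p13, p0) → 74.6289
  f9: (p10, p0, p9) → 13.7803
  f10: (p10, p14, p0) → 84.5471
  f11: (p10, p9, p16) → 11.3977
  f12: (p10, p8, p16) → 53.3867
  f13: (p10, p8, p12) → 2.8890
  f14: (p10, p14, p12) → 71.4662
  f15: (p11, p12, p16) → 5.7597
  f16: (p11, p14, p12) → 24.1057
  f17: (p11, p13, p16) → 27.5721
  f18: (p11, p14, p13) → 97.8178
Σ area = 1060.839

Euler characteristic 11−27+18 = 2 ✓


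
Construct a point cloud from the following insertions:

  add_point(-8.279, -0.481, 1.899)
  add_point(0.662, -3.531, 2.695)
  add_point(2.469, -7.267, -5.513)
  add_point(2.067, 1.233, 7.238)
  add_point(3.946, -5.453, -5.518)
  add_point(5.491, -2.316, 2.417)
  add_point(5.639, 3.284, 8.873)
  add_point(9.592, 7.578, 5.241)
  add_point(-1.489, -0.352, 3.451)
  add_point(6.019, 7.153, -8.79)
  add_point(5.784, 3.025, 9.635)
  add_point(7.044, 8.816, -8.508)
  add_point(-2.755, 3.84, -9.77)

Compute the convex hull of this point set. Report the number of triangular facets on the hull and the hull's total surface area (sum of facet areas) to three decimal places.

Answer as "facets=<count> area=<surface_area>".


facets=18 area=741.518

11 of the 13 inputs are extreme points: [0, 1, 2, 3, 4, 5, 7, 9, 10, 11, 12].

Facet areas (half cross-product norm):
  f1: (p11, p7, p0) → 133.5024
  f2: (p12, p2, p0) → 81.4681
  f3: (p12, p11, p0) → 68.8707
  f4: (p10, p7, p0) → 58.0048
  f5: (p4, p11, p7) → 101.4722
  f6: (p9, p12, p2) → 60.8956
  f7: (p9, p12, p11) → 5.6564
  f8: (p9, p4, p2) → 8.3444
  f9: (p9, p4, p11) → 6.8227
  f10: (p1, p2, p0) → 42.3125
  f11: (p5, p4, p2) → 9.3345
  f12: (p5, p1, p2) → 22.7060
  f13: (p5, p1, p10) → 22.2078
  f14: (p5, p10, p7) → 33.0241
  f15: (p5, p4, p7) → 37.5866
  f16: (p3, p10, p0) → 7.1139
  f17: (p3, p1, p0) → 31.8964
  f18: (p3, p1, p10) → 10.2985
Σ area = 741.518

Check V−E+F: 11 − 27 + 18 = 2.


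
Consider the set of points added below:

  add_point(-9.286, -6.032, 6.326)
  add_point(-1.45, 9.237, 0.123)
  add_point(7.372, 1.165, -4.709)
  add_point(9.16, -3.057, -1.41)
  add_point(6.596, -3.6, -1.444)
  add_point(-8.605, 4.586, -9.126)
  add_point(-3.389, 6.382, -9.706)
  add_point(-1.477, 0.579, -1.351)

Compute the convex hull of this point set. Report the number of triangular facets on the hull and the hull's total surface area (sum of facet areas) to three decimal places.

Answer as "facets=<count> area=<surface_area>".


facets=10 area=615.538

7 of the 8 inputs are extreme points: [0, 1, 2, 3, 4, 5, 6].

Triangle areas on the boundary:
  f1: (p1, p3, p0) → 141.0386
  f2: (p2, p1, p3) → 32.2369
  f3: (p2, p6, p1) → 61.6347
  f4: (p5, p1, p0) → 109.4087
  f5: (p5, p6, p1) → 28.4956
  f6: (p5, p2, p6) → 28.4820
  f7: (p4, p3, p0) → 10.5228
  f8: (p4, p5, p0) → 147.9496
  f9: (p4, p2, p3) → 7.3044
  f10: (p4, p5, p2) → 48.4644
Σ area = 615.538

Euler: V−E+F = 7−15+10 = 2.


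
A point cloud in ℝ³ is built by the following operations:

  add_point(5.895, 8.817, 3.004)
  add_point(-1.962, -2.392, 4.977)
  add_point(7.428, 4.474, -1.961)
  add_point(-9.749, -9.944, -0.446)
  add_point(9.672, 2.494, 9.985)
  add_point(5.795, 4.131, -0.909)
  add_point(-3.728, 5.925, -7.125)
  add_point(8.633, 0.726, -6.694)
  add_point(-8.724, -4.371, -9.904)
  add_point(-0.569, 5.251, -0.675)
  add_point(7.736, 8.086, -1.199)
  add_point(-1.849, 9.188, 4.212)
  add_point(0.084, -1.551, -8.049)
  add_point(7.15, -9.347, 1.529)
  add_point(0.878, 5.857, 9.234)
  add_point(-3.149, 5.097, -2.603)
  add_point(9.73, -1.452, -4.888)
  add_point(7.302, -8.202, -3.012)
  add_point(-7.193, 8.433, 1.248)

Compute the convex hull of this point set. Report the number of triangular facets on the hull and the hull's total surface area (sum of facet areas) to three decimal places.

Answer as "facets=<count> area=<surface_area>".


facets=24 area=1207.569

Points on the hull: [0, 1, 3, 4, 6, 7, 8, 10, 11, 13, 14, 16, 17, 18] (14 of 19).

Area of each hull facet:
  f1: (p13, p4, p3) → 121.2410
  f2: (p13, p4, p16) → 74.0490
  f3: (p0, p14, p11) → 24.6395
  f4: (p0, p14, p4) → 37.4833
  f5: (p17, p13, p16) → 15.2553
  f6: (p17, p8, p3) → 92.0115
  f7: (p17, p13, p3) → 39.7824
  f8: (p1, p4, p3) → 28.2402
  f9: (p1, p14, p3) → 24.0007
  f10: (p1, p14, p4) → 45.8427
  f11: (p10, p0, p11) → 15.3687
  f12: (p10, p4, p16) → 65.4335
  f13: (p10, p0, p4) → 21.8381
  f14: (p7, p6, p8) → 78.8619
  f15: (p7, p17, p16) → 8.1900
  f16: (p7, p17, p8) → 84.9337
  f17: (p7, p10, p16) → 13.5465
  f18: (p7, p10, p6) → 57.2795
  f19: (p18, p10, p11) → 29.4078
  f20: (p18, p10, p6) → 61.0349
  f21: (p18, p6, p8) → 53.0348
  f22: (p18, p8, p3) → 92.5650
  f23: (p18, p14, p3) → 108.2578
  f24: (p18, p14, p11) → 15.2715
Σ area = 1207.569

Check V−E+F: 14 − 36 + 24 = 2.


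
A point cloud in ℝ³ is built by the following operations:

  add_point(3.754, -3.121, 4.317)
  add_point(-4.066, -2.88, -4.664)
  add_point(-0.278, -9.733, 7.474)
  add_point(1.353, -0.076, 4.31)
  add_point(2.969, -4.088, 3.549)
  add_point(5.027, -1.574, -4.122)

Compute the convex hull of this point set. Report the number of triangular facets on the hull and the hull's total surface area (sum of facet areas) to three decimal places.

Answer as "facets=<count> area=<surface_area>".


5 of the 6 inputs are extreme points: [0, 1, 2, 3, 5].

Triangle areas on the boundary:
  f1: (p2, p5, p1) → 64.4975
  f2: (p3, p5, p1) → 40.7163
  f3: (p3, p2, p1) → 55.7172
  f4: (p0, p2, p5) → 29.5698
  f5: (p0, p3, p5) → 16.7951
  f6: (p0, p3, p2) → 15.3459
Σ area = 222.642

Euler: V−E+F = 5−9+6 = 2.

facets=6 area=222.642


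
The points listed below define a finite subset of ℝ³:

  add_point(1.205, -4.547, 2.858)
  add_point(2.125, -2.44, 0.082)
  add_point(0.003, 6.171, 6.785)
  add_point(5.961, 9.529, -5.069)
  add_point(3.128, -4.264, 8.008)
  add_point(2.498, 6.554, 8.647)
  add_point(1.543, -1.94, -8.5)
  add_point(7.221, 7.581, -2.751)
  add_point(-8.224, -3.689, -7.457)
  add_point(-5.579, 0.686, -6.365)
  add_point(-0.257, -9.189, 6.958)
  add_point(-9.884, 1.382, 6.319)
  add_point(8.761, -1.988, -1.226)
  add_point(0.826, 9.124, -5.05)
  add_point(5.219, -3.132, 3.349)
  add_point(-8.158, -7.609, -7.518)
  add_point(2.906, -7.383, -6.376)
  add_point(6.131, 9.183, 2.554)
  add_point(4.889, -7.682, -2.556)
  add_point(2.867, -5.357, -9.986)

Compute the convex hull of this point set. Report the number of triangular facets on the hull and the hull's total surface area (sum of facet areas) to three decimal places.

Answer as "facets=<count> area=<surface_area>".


Extreme-point indices: [2, 3, 4, 5, 7, 8, 9, 10, 11, 12, 13, 15, 16, 17, 18, 19] — 16 of 20 on the boundary.

Area of each hull facet:
  f1: (p19, p3, p12) → 68.8107
  f2: (p18, p19, p12) → 28.1162
  f3: (p2, p5, p11) → 10.4933
  f4: (p17, p5, p12) → 45.6776
  f5: (p17, p2, p5) → 11.8480
  f6: (p13, p19, p3) → 39.6821
  f7: (p13, p8, p19) → 83.6327
  f8: (p13, p2, p11) → 66.6894
  f9: (p13, p17, p3) → 19.6559
  f10: (p13, p17, p2) → 37.2386
  f11: (p15, p8, p19) → 22.2329
  f12: (p15, p8, p11) → 27.0261
  f13: (p7, p3, p12) → 10.6511
  f14: (p7, p17, p12) → 27.3451
  f15: (p7, p17, p3) → 8.3992
  f16: (p10, p18, p12) → 37.4656
  f17: (p10, p15, p11) → 107.0221
  f18: (p9, p8, p11) → 34.9506
  f19: (p9, p13, p11) → 71.5456
  f20: (p9, p13, p8) → 3.7706
  f21: (p16, p18, p19) → 5.2330
  f22: (p16, p15, p19) → 22.9368
  f23: (p16, p10, p18) → 19.4491
  f24: (p16, p10, p15) → 76.2236
  f25: (p4, p5, p12) → 59.5116
  f26: (p4, p10, p12) → 31.9161
  f27: (p4, p5, p11) → 69.6283
  f28: (p4, p10, p11) → 42.3900
Σ area = 1089.542

Euler: V−E+F = 16−42+28 = 2.

facets=28 area=1089.542


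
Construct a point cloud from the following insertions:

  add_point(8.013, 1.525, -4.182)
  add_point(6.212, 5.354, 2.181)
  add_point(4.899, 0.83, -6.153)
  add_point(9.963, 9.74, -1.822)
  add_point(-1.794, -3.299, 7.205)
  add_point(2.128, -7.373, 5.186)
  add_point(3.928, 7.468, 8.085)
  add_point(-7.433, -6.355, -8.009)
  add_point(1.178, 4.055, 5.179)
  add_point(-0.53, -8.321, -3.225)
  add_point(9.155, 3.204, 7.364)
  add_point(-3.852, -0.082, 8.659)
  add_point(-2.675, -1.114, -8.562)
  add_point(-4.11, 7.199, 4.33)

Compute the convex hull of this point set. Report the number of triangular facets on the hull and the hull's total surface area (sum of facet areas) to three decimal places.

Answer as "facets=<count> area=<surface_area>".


12 of the 14 inputs are extreme points: [0, 2, 3, 4, 5, 6, 7, 9, 10, 11, 12, 13].

Facet areas (half cross-product norm):
  f1: (p2, p9, p7) → 47.5169
  f2: (p13, p11, p7) → 75.7449
  f3: (p5, p9, p7) → 25.6842
  f4: (p5, p10, p11) → 61.1198
  f5: (p12, p2, p7) → 18.4363
  f6: (p12, p2, p3) → 31.2931
  f7: (p12, p13, p7) → 52.6534
  f8: (p12, p13, p3) → 113.3393
  f9: (p6, p10, p3) → 37.3828
  f10: (p6, p13, p3) → 52.1207
  f11: (p6, p10, p11) → 36.5559
  f12: (p6, p13, p11) → 36.7086
  f13: (p4, p11, p7) → 32.1639
  f14: (p4, p5, p7) → 48.4402
  f15: (p4, p5, p11) → 2.2714
  f16: (p0, p5, p10) → 71.0974
  f17: (p0, p10, p3) → 46.6121
  f18: (p0, p2, p3) → 14.2386
  f19: (p0, p2, p9) → 18.7541
  f20: (p0, p5, p9) → 56.7255
Σ area = 878.859

Euler characteristic 12−30+20 = 2 ✓

facets=20 area=878.859


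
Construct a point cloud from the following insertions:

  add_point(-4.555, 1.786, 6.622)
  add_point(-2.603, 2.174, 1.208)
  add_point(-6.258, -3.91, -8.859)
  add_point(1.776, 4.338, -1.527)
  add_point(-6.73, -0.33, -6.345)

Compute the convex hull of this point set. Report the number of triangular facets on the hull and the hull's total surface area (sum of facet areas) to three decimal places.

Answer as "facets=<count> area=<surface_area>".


Points on the hull: [0, 2, 3, 4] (4 of 5).

Triangle areas on the boundary:
  f1: (p2, p3, p4) → 20.3497
  f2: (p0, p3, p4) → 56.0331
  f3: (p0, p2, p4) → 21.7995
  f4: (p0, p2, p3) → 72.2976
Σ area = 170.480

Euler: V−E+F = 4−6+4 = 2.

facets=4 area=170.480


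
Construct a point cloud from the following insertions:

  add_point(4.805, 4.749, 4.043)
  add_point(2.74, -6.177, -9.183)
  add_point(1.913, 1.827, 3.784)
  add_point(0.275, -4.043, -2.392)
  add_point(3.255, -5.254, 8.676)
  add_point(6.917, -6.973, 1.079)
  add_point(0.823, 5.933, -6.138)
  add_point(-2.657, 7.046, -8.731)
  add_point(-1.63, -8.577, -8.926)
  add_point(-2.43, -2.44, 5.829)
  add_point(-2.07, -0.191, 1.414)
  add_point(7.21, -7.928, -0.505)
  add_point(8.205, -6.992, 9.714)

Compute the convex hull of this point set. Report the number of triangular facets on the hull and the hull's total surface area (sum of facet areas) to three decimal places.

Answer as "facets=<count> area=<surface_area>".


Extreme-point indices: [0, 1, 4, 6, 7, 8, 9, 11, 12] — 9 of 13 on the boundary.

Facet areas (half cross-product norm):
  f1: (p1, p8, p7) → 35.4408
  f2: (p9, p8, p7) → 114.9470
  f3: (p0, p9, p7) → 77.1619
  f4: (p4, p8, p12) → 46.1370
  f5: (p4, p9, p8) → 54.7011
  f6: (p4, p0, p12) → 28.8683
  f7: (p4, p0, p9) → 35.1178
  f8: (p6, p1, p7) → 27.6290
  f9: (p6, p0, p7) → 13.2154
  f10: (p11, p0, p12) → 64.7404
  f11: (p11, p8, p12) → 41.1604
  f12: (p11, p1, p8) → 23.8728
  f13: (p11, p6, p1) → 62.6220
  f14: (p11, p6, p0) → 74.4309
Σ area = 700.045

Euler characteristic 9−21+14 = 2 ✓

facets=14 area=700.045


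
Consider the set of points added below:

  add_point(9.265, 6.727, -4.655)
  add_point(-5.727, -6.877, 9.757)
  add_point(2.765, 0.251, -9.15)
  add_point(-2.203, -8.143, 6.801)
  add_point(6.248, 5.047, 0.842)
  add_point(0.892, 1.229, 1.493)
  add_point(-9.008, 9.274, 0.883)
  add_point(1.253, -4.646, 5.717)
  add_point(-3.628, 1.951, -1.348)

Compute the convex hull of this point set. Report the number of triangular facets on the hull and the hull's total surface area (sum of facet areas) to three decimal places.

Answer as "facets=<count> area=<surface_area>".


Hull vertices (8/9): indices [0, 1, 2, 3, 4, 6, 7, 8].

Triangle areas on the boundary:
  f1: (p2, p0, p6) → 90.4813
  f2: (p4, p0, p6) → 47.5092
  f3: (p8, p2, p6) → 35.4693
  f4: (p1, p4, p6) → 135.9158
  f5: (p1, p8, p6) → 65.5522
  f6: (p1, p2, p3) → 35.4847
  f7: (p1, p8, p2) → 59.7592
  f8: (p7, p4, p0) → 25.6451
  f9: (p7, p2, p0) → 79.3356
  f10: (p7, p2, p3) → 34.6005
  f11: (p7, p1, p3) → 10.6872
  f12: (p7, p1, p4) → 32.3476
Σ area = 652.788

Euler characteristic 8−18+12 = 2 ✓

facets=12 area=652.788


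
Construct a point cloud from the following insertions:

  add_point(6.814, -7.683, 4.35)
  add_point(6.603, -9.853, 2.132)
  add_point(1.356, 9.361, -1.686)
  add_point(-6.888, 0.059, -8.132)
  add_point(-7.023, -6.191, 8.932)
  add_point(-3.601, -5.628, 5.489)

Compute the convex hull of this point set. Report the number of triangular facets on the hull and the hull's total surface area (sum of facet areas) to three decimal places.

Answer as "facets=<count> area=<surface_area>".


facets=6 area=572.281

Extreme-point indices: [0, 1, 2, 3, 4] — 5 of 6 on the boundary.

Triangle areas on the boundary:
  f1: (p2, p0, p4) → 133.4259
  f2: (p3, p2, p4) → 124.6695
  f3: (p1, p0, p4) → 22.1741
  f4: (p1, p3, p4) → 134.1607
  f5: (p1, p2, p0) → 27.1418
  f6: (p1, p3, p2) → 130.7085
Σ area = 572.281

Euler: V−E+F = 5−9+6 = 2.


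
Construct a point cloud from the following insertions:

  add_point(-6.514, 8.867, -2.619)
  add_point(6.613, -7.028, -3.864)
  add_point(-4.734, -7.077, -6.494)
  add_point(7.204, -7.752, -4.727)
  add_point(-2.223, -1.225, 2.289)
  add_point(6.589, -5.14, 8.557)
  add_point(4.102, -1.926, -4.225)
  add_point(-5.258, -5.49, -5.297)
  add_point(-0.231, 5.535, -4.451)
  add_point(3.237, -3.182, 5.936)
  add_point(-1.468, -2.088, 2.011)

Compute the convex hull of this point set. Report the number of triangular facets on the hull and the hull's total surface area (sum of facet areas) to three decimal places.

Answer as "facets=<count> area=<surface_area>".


facets=12 area=538.348

Points on the hull: [0, 2, 3, 4, 5, 6, 7, 8] (8 of 11).

Triangle areas on the boundary:
  f1: (p5, p2, p3) → 81.5873
  f2: (p4, p5, p0) → 43.0408
  f3: (p8, p2, p0) → 48.9704
  f4: (p8, p2, p3) → 78.1401
  f5: (p8, p5, p0) → 60.8297
  f6: (p7, p5, p2) → 17.9252
  f7: (p7, p4, p5) → 44.4932
  f8: (p7, p2, p0) → 7.0341
  f9: (p7, p4, p0) → 55.2501
  f10: (p6, p5, p3) → 43.2477
  f11: (p6, p8, p3) → 3.0947
  f12: (p6, p8, p5) → 54.7350
Σ area = 538.348

Check V−E+F: 8 − 18 + 12 = 2.


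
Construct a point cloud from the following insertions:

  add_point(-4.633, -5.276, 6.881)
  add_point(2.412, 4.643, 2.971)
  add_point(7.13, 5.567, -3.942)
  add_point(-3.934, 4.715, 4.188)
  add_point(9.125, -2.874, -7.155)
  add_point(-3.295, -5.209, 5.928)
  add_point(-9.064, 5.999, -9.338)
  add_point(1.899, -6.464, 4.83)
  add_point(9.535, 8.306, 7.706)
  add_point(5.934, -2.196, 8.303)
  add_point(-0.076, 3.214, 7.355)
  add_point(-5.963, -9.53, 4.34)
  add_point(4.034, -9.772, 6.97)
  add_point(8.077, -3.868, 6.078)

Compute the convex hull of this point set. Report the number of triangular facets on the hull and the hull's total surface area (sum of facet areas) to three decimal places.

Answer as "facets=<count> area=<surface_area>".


facets=18 area=1048.626

11 of the 14 inputs are extreme points: [0, 2, 3, 4, 6, 8, 9, 10, 11, 12, 13].

Per-facet area ½‖(b−a)×(c−a)‖:
  f1: (p3, p8, p6) → 88.0826
  f2: (p2, p8, p6) → 91.2499
  f3: (p2, p4, p6) → 78.4165
  f4: (p2, p4, p8) → 49.0830
  f5: (p13, p4, p8) → 82.2278
  f6: (p13, p4, p12) → 46.7281
  f7: (p13, p9, p8) → 19.0576
  f8: (p13, p9, p12) → 12.6589
  f9: (p10, p9, p8) → 41.5835
  f10: (p10, p3, p8) → 23.8958
  f11: (p11, p4, p6) → 181.1208
  f12: (p11, p4, p12) → 85.2112
  f13: (p0, p9, p12) → 37.6836
  f14: (p0, p10, p9) → 38.2165
  f15: (p0, p11, p12) → 24.7748
  f16: (p0, p10, p3) → 24.9414
  f17: (p0, p3, p6) → 71.7652
  f18: (p0, p11, p6) → 51.9289
Σ area = 1048.626

Euler: V−E+F = 11−27+18 = 2.


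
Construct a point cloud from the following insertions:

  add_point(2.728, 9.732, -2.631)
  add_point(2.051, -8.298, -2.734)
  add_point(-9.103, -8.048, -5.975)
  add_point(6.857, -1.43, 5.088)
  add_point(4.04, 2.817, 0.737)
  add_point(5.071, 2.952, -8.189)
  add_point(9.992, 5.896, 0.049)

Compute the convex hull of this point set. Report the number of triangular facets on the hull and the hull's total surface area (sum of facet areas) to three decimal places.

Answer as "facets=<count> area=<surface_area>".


facets=8 area=542.907

6 of the 7 inputs are extreme points: [0, 1, 2, 3, 5, 6].

Facet areas (half cross-product norm):
  f1: (p5, p0, p2) → 80.7269
  f2: (p5, p0, p6) → 36.5959
  f3: (p1, p5, p2) → 74.4257
  f4: (p1, p5, p6) → 64.5339
  f5: (p3, p0, p2) → 140.2691
  f6: (p3, p0, p6) → 39.6297
  f7: (p3, p1, p2) → 54.2608
  f8: (p3, p1, p6) → 52.4652
Σ area = 542.907

Check V−E+F: 6 − 12 + 8 = 2.


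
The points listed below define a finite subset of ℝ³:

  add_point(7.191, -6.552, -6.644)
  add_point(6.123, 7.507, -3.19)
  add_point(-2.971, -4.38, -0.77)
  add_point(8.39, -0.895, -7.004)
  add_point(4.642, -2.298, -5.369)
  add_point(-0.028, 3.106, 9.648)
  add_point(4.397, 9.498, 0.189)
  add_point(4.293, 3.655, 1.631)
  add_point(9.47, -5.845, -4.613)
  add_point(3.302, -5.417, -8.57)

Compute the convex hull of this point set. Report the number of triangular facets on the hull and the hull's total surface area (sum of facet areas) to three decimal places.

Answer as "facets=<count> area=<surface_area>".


8 of the 10 inputs are extreme points: [0, 1, 2, 3, 5, 6, 8, 9].

Triangle areas on the boundary:
  f1: (p5, p8, p2) → 85.9308
  f2: (p5, p6, p2) → 78.3437
  f3: (p5, p6, p8) → 102.0941
  f4: (p0, p3, p8) → 8.5672
  f5: (p0, p3, p9) → 12.9370
  f6: (p0, p8, p2) → 18.0629
  f7: (p0, p9, p2) → 21.9452
  f8: (p1, p3, p9) → 28.9516
  f9: (p1, p6, p2) → 32.4820
  f10: (p1, p9, p2) → 69.3404
  f11: (p1, p6, p8) → 23.1009
  f12: (p1, p3, p8) → 20.0883
Σ area = 501.844

Euler characteristic 8−18+12 = 2 ✓

facets=12 area=501.844


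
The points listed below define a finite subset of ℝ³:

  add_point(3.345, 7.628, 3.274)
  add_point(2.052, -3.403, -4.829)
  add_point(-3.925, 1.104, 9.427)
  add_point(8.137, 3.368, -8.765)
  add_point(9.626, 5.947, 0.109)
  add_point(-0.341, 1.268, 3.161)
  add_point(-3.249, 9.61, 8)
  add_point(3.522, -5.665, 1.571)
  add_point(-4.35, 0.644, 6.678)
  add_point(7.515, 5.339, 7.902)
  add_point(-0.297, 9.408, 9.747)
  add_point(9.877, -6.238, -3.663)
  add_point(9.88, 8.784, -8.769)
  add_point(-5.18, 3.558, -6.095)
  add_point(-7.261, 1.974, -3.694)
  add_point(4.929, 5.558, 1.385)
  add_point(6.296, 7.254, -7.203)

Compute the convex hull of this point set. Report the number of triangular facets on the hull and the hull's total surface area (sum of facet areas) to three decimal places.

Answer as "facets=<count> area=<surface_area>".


Extreme-point indices: [1, 2, 3, 4, 6, 7, 8, 9, 10, 11, 12, 13, 14] — 13 of 17 on the boundary.

Facet areas (half cross-product norm):
  f1: (p3, p11, p12) → 19.5279
  f2: (p6, p10, p12) → 36.2998
  f3: (p6, p2, p14) → 57.4572
  f4: (p6, p2, p10) → 14.8223
  f5: (p9, p10, p12) → 75.3034
  f6: (p9, p2, p10) → 40.6893
  f7: (p8, p2, p14) → 4.6788
  f8: (p13, p3, p12) → 37.0141
  f9: (p13, p6, p14) → 25.5109
  f10: (p13, p6, p12) → 124.4175
  f11: (p4, p11, p12) → 59.4737
  f12: (p4, p9, p12) → 12.1887
  f13: (p4, p9, p11) → 50.4068
  f14: (p7, p9, p11) → 54.4637
  f15: (p7, p9, p2) → 70.6058
  f16: (p7, p8, p2) → 14.4178
  f17: (p7, p8, p14) → 60.4039
  f18: (p1, p3, p11) → 39.9357
  f19: (p1, p13, p3) → 50.0074
  f20: (p1, p13, p14) → 17.9529
  f21: (p1, p7, p14) → 36.3833
  f22: (p1, p7, p11) → 26.2814
Σ area = 928.242

Euler: V−E+F = 13−33+22 = 2.

facets=22 area=928.242


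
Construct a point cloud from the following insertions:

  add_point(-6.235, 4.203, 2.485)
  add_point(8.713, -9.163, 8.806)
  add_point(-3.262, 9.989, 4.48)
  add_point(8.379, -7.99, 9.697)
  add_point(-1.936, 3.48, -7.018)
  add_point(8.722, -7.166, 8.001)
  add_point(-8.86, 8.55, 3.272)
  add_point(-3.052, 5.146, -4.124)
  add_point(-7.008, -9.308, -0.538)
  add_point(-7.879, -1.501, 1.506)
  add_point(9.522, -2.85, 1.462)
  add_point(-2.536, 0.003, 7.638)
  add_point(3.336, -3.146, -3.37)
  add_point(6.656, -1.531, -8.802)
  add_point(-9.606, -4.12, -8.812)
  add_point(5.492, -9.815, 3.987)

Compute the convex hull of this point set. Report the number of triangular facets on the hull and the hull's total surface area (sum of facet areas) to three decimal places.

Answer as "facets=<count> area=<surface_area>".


14 of the 16 inputs are extreme points: [1, 2, 3, 4, 5, 6, 7, 8, 9, 10, 11, 13, 14, 15].

Triangle areas on the boundary:
  f1: (p3, p2, p10) → 88.7833
  f2: (p13, p2, p10) → 97.9672
  f3: (p4, p13, p14) → 53.9170
  f4: (p4, p13, p2) → 58.8278
  f5: (p8, p13, p14) → 81.9395
  f6: (p8, p9, p14) → 38.9234
  f7: (p1, p13, p10) → 32.6562
  f8: (p1, p8, p3) → 13.7163
  f9: (p11, p3, p2) → 54.2178
  f10: (p11, p8, p3) → 90.0291
  f11: (p11, p8, p9) → 32.1026
  f12: (p7, p4, p2) → 5.1612
  f13: (p5, p3, p10) → 1.1392
  f14: (p5, p1, p10) → 4.8638
  f15: (p5, p1, p3) → 1.4094
  f16: (p15, p8, p13) → 98.8358
  f17: (p15, p1, p13) → 36.0259
  f18: (p15, p1, p8) → 23.5046
  f19: (p6, p11, p2) → 30.8261
  f20: (p6, p11, p9) → 41.1144
  f21: (p6, p7, p2) → 28.0113
  f22: (p6, p9, p14) → 50.9599
  f23: (p6, p4, p14) → 73.3042
  f24: (p6, p7, p4) → 5.3344
Σ area = 1043.570

Euler: V−E+F = 14−36+24 = 2.

facets=24 area=1043.570


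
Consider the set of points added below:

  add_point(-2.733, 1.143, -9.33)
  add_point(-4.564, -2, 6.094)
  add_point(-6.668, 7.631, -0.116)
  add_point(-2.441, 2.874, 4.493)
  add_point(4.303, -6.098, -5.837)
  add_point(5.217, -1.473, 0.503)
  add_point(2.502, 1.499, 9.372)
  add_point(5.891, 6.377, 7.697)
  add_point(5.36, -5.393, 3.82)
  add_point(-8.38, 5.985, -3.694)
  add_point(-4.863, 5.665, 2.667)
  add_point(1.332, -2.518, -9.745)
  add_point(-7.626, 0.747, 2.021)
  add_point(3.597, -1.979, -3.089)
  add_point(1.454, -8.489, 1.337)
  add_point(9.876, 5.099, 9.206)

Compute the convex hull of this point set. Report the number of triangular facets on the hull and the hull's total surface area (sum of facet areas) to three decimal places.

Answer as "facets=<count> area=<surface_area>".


facets=22 area=772.519

Hull vertices (13/16): indices [0, 1, 2, 4, 6, 7, 8, 9, 10, 11, 12, 14, 15].

Triangle areas on the boundary:
  f1: (p0, p11, p15) → 60.7298
  f2: (p0, p11, p14) → 33.3721
  f3: (p4, p11, p15) → 56.7565
  f4: (p4, p11, p14) → 20.1198
  f5: (p2, p0, p9) → 17.7850
  f6: (p6, p1, p14) → 42.8464
  f7: (p8, p4, p15) → 52.4672
  f8: (p8, p4, p14) → 22.4959
  f9: (p8, p6, p15) → 38.1396
  f10: (p8, p6, p14) → 22.9555
  f11: (p12, p2, p9) → 15.3848
  f12: (p12, p1, p14) → 27.8307
  f13: (p12, p0, p9) → 36.3222
  f14: (p12, p0, p14) → 76.4398
  f15: (p7, p6, p15) → 13.5207
  f16: (p7, p0, p15) → 35.0115
  f17: (p7, p2, p0) → 88.2970
  f18: (p10, p6, p1) → 35.2326
  f19: (p10, p12, p1) → 16.3897
  f20: (p10, p12, p2) → 10.8514
  f21: (p10, p7, p2) → 16.4210
  f22: (p10, p7, p6) → 33.1499
Σ area = 772.519

Euler: V−E+F = 13−33+22 = 2.


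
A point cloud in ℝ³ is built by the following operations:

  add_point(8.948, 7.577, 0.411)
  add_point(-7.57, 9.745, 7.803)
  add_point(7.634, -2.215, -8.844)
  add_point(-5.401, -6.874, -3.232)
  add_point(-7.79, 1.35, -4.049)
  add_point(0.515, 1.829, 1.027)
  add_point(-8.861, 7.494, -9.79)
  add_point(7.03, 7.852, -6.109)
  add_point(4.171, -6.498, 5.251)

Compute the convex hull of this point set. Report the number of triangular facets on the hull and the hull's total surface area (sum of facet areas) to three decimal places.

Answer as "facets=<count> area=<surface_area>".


Points on the hull: [0, 1, 2, 3, 4, 6, 7, 8] (8 of 9).

Facet areas (half cross-product norm):
  f1: (p2, p3, p6) → 117.1394
  f2: (p4, p3, p6) → 22.2469
  f3: (p4, p1, p6) → 60.9961
  f4: (p4, p1, p3) → 55.1233
  f5: (p8, p1, p0) → 136.0933
  f6: (p8, p1, p3) → 122.1379
  f7: (p8, p2, p0) → 93.4337
  f8: (p8, p2, p3) → 87.0365
  f9: (p7, p2, p6) → 85.2201
  f10: (p7, p2, p0) → 34.8506
  f11: (p7, p1, p6) → 138.5421
  f12: (p7, p1, p0) → 61.4718
Σ area = 1014.292

Check V−E+F: 8 − 18 + 12 = 2.

facets=12 area=1014.292


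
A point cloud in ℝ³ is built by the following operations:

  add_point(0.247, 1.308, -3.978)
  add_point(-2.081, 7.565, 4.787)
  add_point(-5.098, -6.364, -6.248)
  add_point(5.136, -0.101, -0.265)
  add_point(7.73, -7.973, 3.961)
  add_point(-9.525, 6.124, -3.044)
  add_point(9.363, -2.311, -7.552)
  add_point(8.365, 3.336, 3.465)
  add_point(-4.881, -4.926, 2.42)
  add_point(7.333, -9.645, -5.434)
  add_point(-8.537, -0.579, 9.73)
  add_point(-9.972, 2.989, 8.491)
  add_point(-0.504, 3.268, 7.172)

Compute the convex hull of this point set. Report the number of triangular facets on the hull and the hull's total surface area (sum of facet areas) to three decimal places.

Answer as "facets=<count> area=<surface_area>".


Extreme-point indices: [1, 2, 4, 5, 6, 7, 8, 9, 10, 11, 12] — 11 of 13 on the boundary.

Area of each hull facet:
  f1: (p2, p9, p6) → 50.8785
  f2: (p4, p9, p6) → 37.5663
  f3: (p5, p1, p6) → 105.5696
  f4: (p5, p2, p6) → 102.3678
  f5: (p5, p1, p11) → 50.4890
  f6: (p5, p2, p11) → 81.5276
  f7: (p12, p1, p11) → 24.1059
  f8: (p8, p2, p9) → 56.5569
  f9: (p8, p4, p9) → 61.9752
  f10: (p10, p12, p11) → 18.5273
  f11: (p10, p12, p4) → 64.4013
  f12: (p10, p8, p4) → 55.4891
  f13: (p10, p2, p11) → 34.9060
  f14: (p10, p8, p2) → 21.7018
  f15: (p7, p1, p6) → 66.0921
  f16: (p7, p12, p1) → 24.6884
  f17: (p7, p4, p6) → 64.2110
  f18: (p7, p12, p4) → 54.3373
Σ area = 975.391

Euler: V−E+F = 11−27+18 = 2.

facets=18 area=975.391


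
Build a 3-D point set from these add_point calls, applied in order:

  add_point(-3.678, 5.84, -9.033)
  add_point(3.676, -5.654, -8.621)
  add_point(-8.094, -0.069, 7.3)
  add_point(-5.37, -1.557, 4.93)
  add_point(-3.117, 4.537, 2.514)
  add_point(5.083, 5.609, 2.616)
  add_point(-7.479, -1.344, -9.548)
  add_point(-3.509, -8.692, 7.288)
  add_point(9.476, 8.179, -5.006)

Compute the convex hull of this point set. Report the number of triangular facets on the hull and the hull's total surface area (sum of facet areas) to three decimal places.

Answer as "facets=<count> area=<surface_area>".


8 of the 9 inputs are extreme points: [0, 1, 2, 4, 5, 6, 7, 8].

Facet areas (half cross-product norm):
  f1: (p6, p7, p2) → 82.2623
  f2: (p1, p7, p8) → 136.0636
  f3: (p1, p6, p7) → 102.9949
  f4: (p5, p7, p2) → 73.4778
  f5: (p5, p7, p8) → 57.2054
  f6: (p0, p6, p2) → 68.4082
  f7: (p0, p1, p8) → 88.2811
  f8: (p0, p1, p6) → 48.4764
  f9: (p4, p5, p2) → 25.8051
  f10: (p4, p0, p2) → 38.4221
  f11: (p4, p5, p8) → 32.7926
  f12: (p4, p0, p8) → 77.0877
Σ area = 831.277

Euler characteristic 8−18+12 = 2 ✓

facets=12 area=831.277


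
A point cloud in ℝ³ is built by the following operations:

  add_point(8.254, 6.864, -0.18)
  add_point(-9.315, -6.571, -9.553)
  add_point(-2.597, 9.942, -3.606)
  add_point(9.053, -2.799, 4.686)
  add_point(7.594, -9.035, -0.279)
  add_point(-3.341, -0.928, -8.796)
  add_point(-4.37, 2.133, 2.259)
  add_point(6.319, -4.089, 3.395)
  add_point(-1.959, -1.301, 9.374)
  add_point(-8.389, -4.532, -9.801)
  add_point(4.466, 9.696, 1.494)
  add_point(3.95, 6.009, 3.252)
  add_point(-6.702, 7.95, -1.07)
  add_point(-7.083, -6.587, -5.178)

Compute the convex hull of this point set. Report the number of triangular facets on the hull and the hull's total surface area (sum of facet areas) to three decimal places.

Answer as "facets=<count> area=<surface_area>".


11 of the 14 inputs are extreme points: [0, 1, 2, 3, 4, 5, 8, 9, 10, 12, 13].

Area of each hull facet:
  f1: (p12, p8, p1) → 124.2845
  f2: (p13, p8, p1) → 14.0361
  f3: (p4, p0, p3) → 40.3364
  f4: (p4, p13, p1) → 27.2894
  f5: (p4, p8, p3) → 48.1657
  f6: (p4, p13, p8) → 108.8933
  f7: (p5, p0, p2) → 71.0292
  f8: (p5, p4, p1) → 64.9668
  f9: (p5, p4, p0) → 112.5720
  f10: (p9, p5, p1) → 3.9308
  f11: (p9, p5, p2) → 29.2923
  f12: (p9, p12, p1) → 11.9890
  f13: (p9, p12, p2) → 39.7096
  f14: (p10, p0, p2) → 19.7117
  f15: (p10, p12, p2) → 21.3742
  f16: (p10, p0, p3) → 24.8371
  f17: (p10, p12, p8) → 79.2615
  f18: (p10, p8, p3) → 77.9625
Σ area = 919.642

Euler: V−E+F = 11−27+18 = 2.

facets=18 area=919.642


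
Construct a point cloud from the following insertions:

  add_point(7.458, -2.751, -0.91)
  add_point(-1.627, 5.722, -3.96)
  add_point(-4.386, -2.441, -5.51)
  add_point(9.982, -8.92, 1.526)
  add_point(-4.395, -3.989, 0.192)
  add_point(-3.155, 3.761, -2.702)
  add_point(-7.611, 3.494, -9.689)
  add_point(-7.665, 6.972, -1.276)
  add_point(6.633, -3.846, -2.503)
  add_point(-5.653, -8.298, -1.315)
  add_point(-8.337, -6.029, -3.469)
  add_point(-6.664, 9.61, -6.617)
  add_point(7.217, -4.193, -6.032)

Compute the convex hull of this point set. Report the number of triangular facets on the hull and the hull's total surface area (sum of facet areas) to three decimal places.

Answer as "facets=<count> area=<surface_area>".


10 of the 13 inputs are extreme points: [0, 1, 3, 4, 6, 7, 9, 10, 11, 12].

Facet areas (half cross-product norm):
  f1: (p7, p6, p10) → 50.9795
  f2: (p7, p6, p11) → 20.8652
  f3: (p12, p6, p10) → 87.6335
  f4: (p12, p6, p11) → 58.0588
  f5: (p4, p7, p3) → 71.3203
  f6: (p1, p7, p11) → 18.4276
  f7: (p1, p12, p11) → 25.3819
  f8: (p9, p4, p3) → 36.1183
  f9: (p9, p12, p10) → 28.5124
  f10: (p9, p12, p3) → 66.0611
  f11: (p9, p7, p10) → 24.6666
  f12: (p9, p4, p7) → 18.0872
  f13: (p0, p12, p3) → 18.7837
  f14: (p0, p1, p12) → 33.9533
  f15: (p0, p7, p3) → 40.2369
  f16: (p0, p1, p7) → 32.0987
Σ area = 631.185

Check V−E+F: 10 − 24 + 16 = 2.

facets=16 area=631.185


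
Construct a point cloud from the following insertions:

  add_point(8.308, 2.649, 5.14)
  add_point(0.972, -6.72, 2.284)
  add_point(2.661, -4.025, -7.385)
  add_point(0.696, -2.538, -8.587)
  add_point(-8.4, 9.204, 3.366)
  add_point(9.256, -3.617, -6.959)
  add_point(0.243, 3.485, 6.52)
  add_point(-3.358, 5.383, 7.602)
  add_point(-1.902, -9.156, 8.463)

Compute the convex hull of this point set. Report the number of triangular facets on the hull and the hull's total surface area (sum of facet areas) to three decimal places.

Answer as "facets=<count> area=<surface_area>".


facets=10 area=715.521

7 of the 9 inputs are extreme points: [0, 2, 3, 4, 5, 7, 8].

Per-facet area ½‖(b−a)×(c−a)‖:
  f1: (p3, p5, p4) → 75.7781
  f2: (p3, p8, p4) → 159.3919
  f3: (p0, p5, p4) → 121.8832
  f4: (p0, p8, p5) → 108.3087
  f5: (p2, p8, p5) → 55.7482
  f6: (p2, p3, p5) → 6.4045
  f7: (p2, p3, p8) → 21.9584
  f8: (p7, p8, p4) → 44.6960
  f9: (p7, p0, p4) → 36.0958
  f10: (p7, p0, p8) → 85.2567
Σ area = 715.521

Euler characteristic 7−15+10 = 2 ✓


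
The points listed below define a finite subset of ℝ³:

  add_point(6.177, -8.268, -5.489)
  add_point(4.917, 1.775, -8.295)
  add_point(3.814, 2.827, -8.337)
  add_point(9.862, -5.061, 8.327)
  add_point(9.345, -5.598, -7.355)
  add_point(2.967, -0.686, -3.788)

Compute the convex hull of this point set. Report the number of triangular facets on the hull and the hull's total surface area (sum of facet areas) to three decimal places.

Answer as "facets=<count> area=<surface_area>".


facets=8 area=247.363

Hull vertices (6/6): indices [0, 1, 2, 3, 4, 5].

Triangle areas on the boundary:
  f1: (p0, p3, p5) → 58.9153
  f2: (p2, p3, p5) → 27.5052
  f3: (p2, p0, p5) → 23.0433
  f4: (p4, p0, p3) → 33.1781
  f5: (p4, p2, p0) → 22.7529
  f6: (p1, p2, p3) → 12.5484
  f7: (p1, p4, p3) → 67.5994
  f8: (p1, p4, p2) → 1.8204
Σ area = 247.363

Euler characteristic 6−12+8 = 2 ✓


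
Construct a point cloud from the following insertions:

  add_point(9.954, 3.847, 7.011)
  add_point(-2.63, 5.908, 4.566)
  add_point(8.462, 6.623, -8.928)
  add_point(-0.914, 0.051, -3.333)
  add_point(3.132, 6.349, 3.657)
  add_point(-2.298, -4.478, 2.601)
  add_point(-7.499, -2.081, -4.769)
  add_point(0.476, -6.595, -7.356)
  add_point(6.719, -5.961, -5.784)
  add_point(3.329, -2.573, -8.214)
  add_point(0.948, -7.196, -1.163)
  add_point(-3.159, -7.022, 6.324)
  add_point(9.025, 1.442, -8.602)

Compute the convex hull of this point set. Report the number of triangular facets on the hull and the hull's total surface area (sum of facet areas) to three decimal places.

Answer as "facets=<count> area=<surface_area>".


facets=18 area=825.784

Hull vertices (11/13): indices [0, 1, 2, 4, 6, 7, 8, 9, 10, 11, 12].

Area of each hull facet:
  f1: (p4, p2, p0) → 54.6029
  f2: (p7, p11, p6) → 59.7546
  f3: (p7, p11, p10) → 14.7984
  f4: (p1, p11, p0) → 83.9087
  f5: (p1, p4, p0) → 15.4587
  f6: (p1, p11, p6) → 73.8037
  f7: (p1, p2, p6) → 110.6764
  f8: (p1, p4, p2) → 33.9407
  f9: (p9, p2, p6) → 53.7341
  f10: (p9, p7, p6) → 23.5850
  f11: (p8, p11, p0) → 115.8168
  f12: (p8, p11, p10) → 13.4627
  f13: (p8, p7, p10) → 19.2233
  f14: (p12, p9, p2) → 15.9234
  f15: (p12, p2, p0) → 41.1730
  f16: (p12, p8, p0) → 64.1589
  f17: (p12, p9, p7) → 6.1042
  f18: (p12, p8, p7) → 25.6584
Σ area = 825.784

Euler characteristic 11−27+18 = 2 ✓


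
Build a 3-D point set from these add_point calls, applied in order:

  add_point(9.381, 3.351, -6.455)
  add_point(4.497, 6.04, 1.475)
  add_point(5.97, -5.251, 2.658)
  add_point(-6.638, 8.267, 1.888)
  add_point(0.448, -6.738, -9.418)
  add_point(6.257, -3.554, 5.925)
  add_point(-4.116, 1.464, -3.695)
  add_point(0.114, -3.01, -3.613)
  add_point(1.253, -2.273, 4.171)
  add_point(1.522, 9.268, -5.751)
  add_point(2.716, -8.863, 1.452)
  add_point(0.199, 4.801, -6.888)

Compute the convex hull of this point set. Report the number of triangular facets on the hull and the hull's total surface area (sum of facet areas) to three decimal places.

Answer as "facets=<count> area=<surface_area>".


facets=18 area=679.140

Points on the hull: [0, 1, 2, 3, 4, 5, 6, 8, 9, 10, 11] (11 of 12).

Triangle areas on the boundary:
  f1: (p8, p10, p3) → 31.0766
  f2: (p8, p5, p3) → 22.7249
  f3: (p8, p5, p10) → 19.0732
  f4: (p2, p5, p0) → 22.9045
  f5: (p2, p5, p10) → 7.4336
  f6: (p2, p4, p0) → 77.4021
  f7: (p2, p4, p10) → 27.5801
  f8: (p6, p10, p3) → 53.8958
  f9: (p6, p4, p10) → 59.7118
  f10: (p11, p4, p0) → 54.2425
  f11: (p11, p9, p0) → 22.0995
  f12: (p11, p6, p4) → 34.3362
  f13: (p11, p9, p3) → 26.7067
  f14: (p11, p6, p3) → 28.7757
  f15: (p1, p5, p0) → 51.9627
  f16: (p1, p9, p0) → 37.2665
  f17: (p1, p5, p3) → 57.6860
  f18: (p1, p9, p3) → 44.2620
Σ area = 679.140

Euler: V−E+F = 11−27+18 = 2.


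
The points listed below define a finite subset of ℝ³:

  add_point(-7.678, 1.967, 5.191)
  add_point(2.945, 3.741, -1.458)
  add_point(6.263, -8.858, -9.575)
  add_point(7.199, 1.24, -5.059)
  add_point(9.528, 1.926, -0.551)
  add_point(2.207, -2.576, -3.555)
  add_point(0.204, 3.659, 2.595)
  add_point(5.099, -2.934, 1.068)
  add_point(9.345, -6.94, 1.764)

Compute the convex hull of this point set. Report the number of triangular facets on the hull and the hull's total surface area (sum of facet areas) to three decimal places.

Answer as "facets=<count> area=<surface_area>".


facets=10 area=455.667

Hull vertices (7/9): indices [0, 1, 2, 3, 4, 6, 8].

Area of each hull facet:
  f1: (p1, p2, p0) → 91.2110
  f2: (p8, p2, p0) → 116.1628
  f3: (p8, p2, p4) → 54.3863
  f4: (p6, p1, p0) → 13.0060
  f5: (p6, p1, p4) → 15.2819
  f6: (p6, p8, p0) → 52.2832
  f7: (p6, p8, p4) → 45.6771
  f8: (p3, p2, p4) → 24.3041
  f9: (p3, p1, p4) → 15.1139
  f10: (p3, p1, p2) → 28.2411
Σ area = 455.667

Euler characteristic 7−15+10 = 2 ✓


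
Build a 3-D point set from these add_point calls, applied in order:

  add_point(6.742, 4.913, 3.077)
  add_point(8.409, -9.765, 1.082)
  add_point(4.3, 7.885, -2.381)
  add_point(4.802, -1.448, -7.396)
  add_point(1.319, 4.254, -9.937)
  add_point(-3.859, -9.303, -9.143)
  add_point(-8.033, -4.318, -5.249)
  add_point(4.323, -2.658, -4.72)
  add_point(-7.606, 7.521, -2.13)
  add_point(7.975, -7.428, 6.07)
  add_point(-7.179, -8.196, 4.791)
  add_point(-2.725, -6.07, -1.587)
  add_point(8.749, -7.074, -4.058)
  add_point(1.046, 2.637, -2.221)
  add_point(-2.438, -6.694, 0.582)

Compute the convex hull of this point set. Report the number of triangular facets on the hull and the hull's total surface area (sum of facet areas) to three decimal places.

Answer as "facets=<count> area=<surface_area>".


11 of the 15 inputs are extreme points: [0, 1, 2, 3, 4, 5, 6, 8, 9, 10, 12].

Triangle areas on the boundary:
  f1: (p4, p2, p12) → 64.4550
  f2: (p5, p4, p6) → 50.7296
  f3: (p5, p10, p6) → 40.1025
  f4: (p0, p10, p9) → 96.9194
  f5: (p0, p2, p12) → 47.0461
  f6: (p0, p9, p12) → 62.6051
  f7: (p3, p4, p12) → 2.8925
  f8: (p3, p5, p12) → 45.1141
  f9: (p3, p5, p4) → 41.9477
  f10: (p1, p10, p9) → 42.0608
  f11: (p1, p5, p10) → 103.0049
  f12: (p1, p9, p12) → 12.7580
  f13: (p1, p5, p12) → 39.2400
  f14: (p8, p0, p2) → 37.4838
  f15: (p8, p0, p10) → 126.3388
  f16: (p8, p10, p6) → 65.7483
  f17: (p8, p4, p6) → 69.2748
  f18: (p8, p4, p2) → 50.0449
Σ area = 997.766

Euler characteristic 11−27+18 = 2 ✓

facets=18 area=997.766
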